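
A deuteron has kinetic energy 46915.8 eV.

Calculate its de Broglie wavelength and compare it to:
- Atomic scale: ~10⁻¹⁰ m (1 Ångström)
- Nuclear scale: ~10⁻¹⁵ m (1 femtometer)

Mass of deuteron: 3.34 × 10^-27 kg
λ = 9.35 × 10^-14 m, which is between nuclear and atomic scales.

Using λ = h/√(2mKE):

KE = 46915.8 eV = 7.517 × 10^-15 J

λ = h/√(2mKE)
λ = (6.626 × 10^-34 J·s) / √(2 × 3.34 × 10^-27 kg × 7.517 × 10^-15 J)
λ = 9.35 × 10^-14 m

Comparison:
- Atomic scale (10⁻¹⁰ m): λ is 0.00094× this size
- Nuclear scale (10⁻¹⁵ m): λ is 94× this size

The wavelength is between nuclear and atomic scales.

This wavelength is appropriate for probing atomic structure but too large for nuclear physics experiments.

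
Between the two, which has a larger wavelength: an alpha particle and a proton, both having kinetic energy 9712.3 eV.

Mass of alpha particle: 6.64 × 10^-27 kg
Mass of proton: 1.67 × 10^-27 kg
The proton has the longer wavelength.

Using λ = h/√(2mKE):

For alpha particle: λ₁ = h/√(2m₁KE) = 1.46 × 10^-13 m
For proton: λ₂ = h/√(2m₂KE) = 2.91 × 10^-13 m

Since λ ∝ 1/√m at constant kinetic energy, the lighter particle has the longer wavelength.

The proton has the longer de Broglie wavelength.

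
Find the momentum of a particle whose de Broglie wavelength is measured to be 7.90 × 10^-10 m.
8.39 × 10^-25 kg·m/s

From the de Broglie relation λ = h/p, we solve for p:

p = h/λ
p = (6.626 × 10^-34 J·s) / (7.90 × 10^-10 m)
p = 8.39 × 10^-25 kg·m/s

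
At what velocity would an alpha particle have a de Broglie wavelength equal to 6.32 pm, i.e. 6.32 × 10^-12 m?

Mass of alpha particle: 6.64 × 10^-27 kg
1.58 × 10^4 m/s

From λ = h/(mv), solve for v:

v = h/(mλ)
v = (6.626 × 10^-34 J·s) / (6.64 × 10^-27 kg × 6.32 × 10^-12 m)
v = 1.58 × 10^4 m/s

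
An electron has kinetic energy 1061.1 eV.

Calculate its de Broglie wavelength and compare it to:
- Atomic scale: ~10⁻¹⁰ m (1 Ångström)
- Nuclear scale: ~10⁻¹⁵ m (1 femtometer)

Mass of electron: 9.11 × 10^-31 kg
λ = 3.76 × 10^-11 m, which is between nuclear and atomic scales.

Using λ = h/√(2mKE):

KE = 1061.1 eV = 1.700 × 10^-16 J

λ = h/√(2mKE)
λ = (6.626 × 10^-34 J·s) / √(2 × 9.11 × 10^-31 kg × 1.700 × 10^-16 J)
λ = 3.76 × 10^-11 m

Comparison:
- Atomic scale (10⁻¹⁰ m): λ is 0.38× this size
- Nuclear scale (10⁻¹⁵ m): λ is 3.8e+04× this size

The wavelength is between nuclear and atomic scales.

This wavelength is appropriate for probing atomic structure but too large for nuclear physics experiments.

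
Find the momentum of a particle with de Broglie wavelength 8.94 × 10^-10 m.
7.41 × 10^-25 kg·m/s

From the de Broglie relation λ = h/p, we solve for p:

p = h/λ
p = (6.626 × 10^-34 J·s) / (8.94 × 10^-10 m)
p = 7.41 × 10^-25 kg·m/s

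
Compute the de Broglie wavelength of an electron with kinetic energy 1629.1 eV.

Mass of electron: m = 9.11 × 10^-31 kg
3.04 × 10^-11 m

Using λ = h/√(2mKE):

First convert KE to Joules: KE = 1629.1 eV = 2.610 × 10^-16 J

λ = h/√(2mKE)
λ = (6.626 × 10^-34 J·s) / √(2 × 9.11 × 10^-31 kg × 2.610 × 10^-16 J)
λ = 3.04 × 10^-11 m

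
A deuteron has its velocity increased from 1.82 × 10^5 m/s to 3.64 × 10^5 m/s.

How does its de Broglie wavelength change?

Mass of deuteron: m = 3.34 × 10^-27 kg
The wavelength decreases by a factor of 2.

Using λ = h/(mv):

Initial wavelength: λ₁ = h/(mv₁) = 1.09 × 10^-12 m
Final wavelength: λ₂ = h/(mv₂) = 5.45 × 10^-13 m

Since λ ∝ 1/v, when velocity increases by a factor of 2, the wavelength decreases by a factor of 2.

λ₂/λ₁ = v₁/v₂ = 1/2

The wavelength decreases by a factor of 2.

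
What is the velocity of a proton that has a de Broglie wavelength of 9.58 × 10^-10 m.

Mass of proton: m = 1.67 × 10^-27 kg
4.14 × 10^2 m/s

From the de Broglie relation λ = h/(mv), we solve for v:

v = h/(mλ)
v = (6.626 × 10^-34 J·s) / (1.67 × 10^-27 kg × 9.58 × 10^-10 m)
v = 4.14 × 10^2 m/s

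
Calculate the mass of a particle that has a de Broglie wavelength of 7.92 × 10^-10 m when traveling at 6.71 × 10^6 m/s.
1.25 × 10^-31 kg

From the de Broglie relation λ = h/(mv), we solve for m:

m = h/(λv)
m = (6.626 × 10^-34 J·s) / (7.92 × 10^-10 m × 6.71 × 10^6 m/s)
m = 1.25 × 10^-31 kg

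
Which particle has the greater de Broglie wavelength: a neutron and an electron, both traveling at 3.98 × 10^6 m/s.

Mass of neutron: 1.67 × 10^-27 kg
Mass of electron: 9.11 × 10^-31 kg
The electron has the longer wavelength.

Using λ = h/(mv), since both particles have the same velocity, the wavelength depends only on mass.

For neutron: λ₁ = h/(m₁v) = 9.97 × 10^-14 m
For electron: λ₂ = h/(m₂v) = 1.83 × 10^-10 m

Since λ ∝ 1/m at constant velocity, the lighter particle has the longer wavelength.

The electron has the longer de Broglie wavelength.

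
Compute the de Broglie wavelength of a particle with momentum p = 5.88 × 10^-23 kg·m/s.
1.13 × 10^-11 m

Using the de Broglie relation λ = h/p:

λ = h/p
λ = (6.626 × 10^-34 J·s) / (5.88 × 10^-23 kg·m/s)
λ = 1.13 × 10^-11 m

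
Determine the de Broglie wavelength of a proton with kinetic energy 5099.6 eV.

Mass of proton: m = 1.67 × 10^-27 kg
4.01 × 10^-13 m

Using λ = h/√(2mKE):

First convert KE to Joules: KE = 5099.6 eV = 8.170 × 10^-16 J

λ = h/√(2mKE)
λ = (6.626 × 10^-34 J·s) / √(2 × 1.67 × 10^-27 kg × 8.170 × 10^-16 J)
λ = 4.01 × 10^-13 m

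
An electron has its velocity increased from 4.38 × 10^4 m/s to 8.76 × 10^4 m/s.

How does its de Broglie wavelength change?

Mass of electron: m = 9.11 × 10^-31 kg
The wavelength decreases by a factor of 2.

Using λ = h/(mv):

Initial wavelength: λ₁ = h/(mv₁) = 1.66 × 10^-8 m
Final wavelength: λ₂ = h/(mv₂) = 8.30 × 10^-9 m

Since λ ∝ 1/v, when velocity increases by a factor of 2, the wavelength decreases by a factor of 2.

λ₂/λ₁ = v₁/v₂ = 1/2

The wavelength decreases by a factor of 2.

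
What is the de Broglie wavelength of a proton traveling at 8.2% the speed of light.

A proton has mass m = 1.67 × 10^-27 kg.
1.61 × 10^-14 m

Using the de Broglie relation λ = h/(mv):

v = 8.2% × c = 2.458 × 10^7 m/s

λ = h/(mv)
λ = (6.626 × 10^-34 J·s) / (1.67 × 10^-27 kg × 2.458 × 10^7 m/s)
λ = 1.61 × 10^-14 m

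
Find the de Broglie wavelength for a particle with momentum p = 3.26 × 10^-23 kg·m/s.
2.03 × 10^-11 m

Using the de Broglie relation λ = h/p:

λ = h/p
λ = (6.626 × 10^-34 J·s) / (3.26 × 10^-23 kg·m/s)
λ = 2.03 × 10^-11 m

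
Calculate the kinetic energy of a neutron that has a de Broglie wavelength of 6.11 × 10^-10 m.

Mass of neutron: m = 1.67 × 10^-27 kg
3.52 × 10^-22 J (or 2.20 × 10^-3 eV)

From λ = h/√(2mKE), we solve for KE:

λ² = h²/(2mKE)
KE = h²/(2mλ²)
KE = (6.626 × 10^-34 J·s)² / (2 × 1.67 × 10^-27 kg × (6.11 × 10^-10 m)²)
KE = 3.52 × 10^-22 J
KE = 2.20 × 10^-3 eV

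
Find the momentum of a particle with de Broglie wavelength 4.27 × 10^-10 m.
1.55 × 10^-24 kg·m/s

From the de Broglie relation λ = h/p, we solve for p:

p = h/λ
p = (6.626 × 10^-34 J·s) / (4.27 × 10^-10 m)
p = 1.55 × 10^-24 kg·m/s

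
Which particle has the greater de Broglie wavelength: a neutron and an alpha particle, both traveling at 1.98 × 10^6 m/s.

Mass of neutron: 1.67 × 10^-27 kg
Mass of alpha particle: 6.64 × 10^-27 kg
The neutron has the longer wavelength.

Using λ = h/(mv), since both particles have the same velocity, the wavelength depends only on mass.

For neutron: λ₁ = h/(m₁v) = 2.00 × 10^-13 m
For alpha particle: λ₂ = h/(m₂v) = 5.04 × 10^-14 m

Since λ ∝ 1/m at constant velocity, the lighter particle has the longer wavelength.

The neutron has the longer de Broglie wavelength.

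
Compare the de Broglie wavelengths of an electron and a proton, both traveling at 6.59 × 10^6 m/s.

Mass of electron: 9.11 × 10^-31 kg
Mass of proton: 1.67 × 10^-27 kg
The electron has the longer wavelength.

Using λ = h/(mv), since both particles have the same velocity, the wavelength depends only on mass.

For electron: λ₁ = h/(m₁v) = 1.10 × 10^-10 m
For proton: λ₂ = h/(m₂v) = 6.02 × 10^-14 m

Since λ ∝ 1/m at constant velocity, the lighter particle has the longer wavelength.

The electron has the longer de Broglie wavelength.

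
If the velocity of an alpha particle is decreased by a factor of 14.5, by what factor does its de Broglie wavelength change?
The wavelength increases by a factor of 14.5.

From λ = h/(mv), the wavelength is inversely proportional to velocity:

λ ∝ 1/v

If v → v/14.5, then λ → 14.5λ

When velocity is decreased by a factor of 14.5, the wavelength increases by a factor of 14.5.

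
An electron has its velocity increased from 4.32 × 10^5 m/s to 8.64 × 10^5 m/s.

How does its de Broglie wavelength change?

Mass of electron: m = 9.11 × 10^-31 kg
The wavelength decreases by a factor of 2.

Using λ = h/(mv):

Initial wavelength: λ₁ = h/(mv₁) = 1.68 × 10^-9 m
Final wavelength: λ₂ = h/(mv₂) = 8.42 × 10^-10 m

Since λ ∝ 1/v, when velocity increases by a factor of 2, the wavelength decreases by a factor of 2.

λ₂/λ₁ = v₁/v₂ = 1/2

The wavelength decreases by a factor of 2.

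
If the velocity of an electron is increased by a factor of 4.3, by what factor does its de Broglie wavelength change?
The wavelength decreases by a factor of 4.3.

From λ = h/(mv), the wavelength is inversely proportional to velocity:

λ ∝ 1/v

If v → 4.3v, then λ → λ/4.3

When velocity is increased by a factor of 4.3, the wavelength decreases by a factor of 4.3.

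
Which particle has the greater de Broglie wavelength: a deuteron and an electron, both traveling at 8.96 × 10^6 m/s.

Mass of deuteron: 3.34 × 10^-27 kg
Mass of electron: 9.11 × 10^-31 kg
The electron has the longer wavelength.

Using λ = h/(mv), since both particles have the same velocity, the wavelength depends only on mass.

For deuteron: λ₁ = h/(m₁v) = 2.21 × 10^-14 m
For electron: λ₂ = h/(m₂v) = 8.12 × 10^-11 m

Since λ ∝ 1/m at constant velocity, the lighter particle has the longer wavelength.

The electron has the longer de Broglie wavelength.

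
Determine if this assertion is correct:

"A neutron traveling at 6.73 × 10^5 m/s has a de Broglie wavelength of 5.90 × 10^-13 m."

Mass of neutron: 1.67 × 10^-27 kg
True

The claim is correct.

Using λ = h/(mv):
λ = (6.626 × 10^-34 J·s) / (1.67 × 10^-27 kg × 6.73 × 10^5 m/s)
λ = 5.90 × 10^-13 m

This matches the claimed value.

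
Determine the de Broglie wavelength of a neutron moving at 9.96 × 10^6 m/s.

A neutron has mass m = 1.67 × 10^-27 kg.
3.98 × 10^-14 m

Using the de Broglie relation λ = h/(mv):

λ = h/(mv)
λ = (6.626 × 10^-34 J·s) / (1.67 × 10^-27 kg × 9.96 × 10^6 m/s)
λ = 3.98 × 10^-14 m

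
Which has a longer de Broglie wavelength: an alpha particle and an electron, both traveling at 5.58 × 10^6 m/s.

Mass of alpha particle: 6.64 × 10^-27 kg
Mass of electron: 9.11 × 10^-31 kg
The electron has the longer wavelength.

Using λ = h/(mv), since both particles have the same velocity, the wavelength depends only on mass.

For alpha particle: λ₁ = h/(m₁v) = 1.79 × 10^-14 m
For electron: λ₂ = h/(m₂v) = 1.30 × 10^-10 m

Since λ ∝ 1/m at constant velocity, the lighter particle has the longer wavelength.

The electron has the longer de Broglie wavelength.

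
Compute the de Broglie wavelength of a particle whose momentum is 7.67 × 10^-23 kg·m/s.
8.64 × 10^-12 m

Using the de Broglie relation λ = h/p:

λ = h/p
λ = (6.626 × 10^-34 J·s) / (7.67 × 10^-23 kg·m/s)
λ = 8.64 × 10^-12 m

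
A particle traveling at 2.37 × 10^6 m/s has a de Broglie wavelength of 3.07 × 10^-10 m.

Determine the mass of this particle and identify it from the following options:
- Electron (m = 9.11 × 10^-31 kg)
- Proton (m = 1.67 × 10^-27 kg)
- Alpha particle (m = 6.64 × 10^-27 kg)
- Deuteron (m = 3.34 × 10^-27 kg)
The particle is an electron.

From λ = h/(mv), solve for mass:

m = h/(λv)
m = (6.626 × 10^-34 J·s) / (3.07 × 10^-10 m × 2.37 × 10^6 m/s)
m = 9.11 × 10^-31 kg

Comparing with the listed masses, this is closest to an electron.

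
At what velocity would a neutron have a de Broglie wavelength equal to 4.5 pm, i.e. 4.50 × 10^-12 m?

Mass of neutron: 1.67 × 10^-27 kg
8.82 × 10^4 m/s

From λ = h/(mv), solve for v:

v = h/(mλ)
v = (6.626 × 10^-34 J·s) / (1.67 × 10^-27 kg × 4.50 × 10^-12 m)
v = 8.82 × 10^4 m/s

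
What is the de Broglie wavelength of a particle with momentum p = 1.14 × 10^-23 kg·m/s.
5.81 × 10^-11 m

Using the de Broglie relation λ = h/p:

λ = h/p
λ = (6.626 × 10^-34 J·s) / (1.14 × 10^-23 kg·m/s)
λ = 5.81 × 10^-11 m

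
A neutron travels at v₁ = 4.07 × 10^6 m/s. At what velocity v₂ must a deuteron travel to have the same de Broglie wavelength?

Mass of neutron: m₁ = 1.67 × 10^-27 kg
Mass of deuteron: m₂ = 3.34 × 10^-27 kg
v₂ = 2.04 × 10^6 m/s

For equal de Broglie wavelengths: λ₁ = λ₂

h/(m₁v₁) = h/(m₂v₂)
m₁v₁ = m₂v₂
v₂ = v₁ · (m₁/m₂)

v₂ = 4.07 × 10^6 m/s × (1.67 × 10^-27 kg / 3.34 × 10^-27 kg)
v₂ = 2.04 × 10^6 m/s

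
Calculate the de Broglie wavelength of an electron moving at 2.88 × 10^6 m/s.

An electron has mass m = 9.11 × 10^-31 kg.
2.53 × 10^-10 m

Using the de Broglie relation λ = h/(mv):

λ = h/(mv)
λ = (6.626 × 10^-34 J·s) / (9.11 × 10^-31 kg × 2.88 × 10^6 m/s)
λ = 2.53 × 10^-10 m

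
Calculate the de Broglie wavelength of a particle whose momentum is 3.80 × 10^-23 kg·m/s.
1.74 × 10^-11 m

Using the de Broglie relation λ = h/p:

λ = h/p
λ = (6.626 × 10^-34 J·s) / (3.80 × 10^-23 kg·m/s)
λ = 1.74 × 10^-11 m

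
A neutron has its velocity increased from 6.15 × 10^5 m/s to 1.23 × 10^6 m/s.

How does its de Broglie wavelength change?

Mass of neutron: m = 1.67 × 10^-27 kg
The wavelength decreases by a factor of 2.

Using λ = h/(mv):

Initial wavelength: λ₁ = h/(mv₁) = 6.45 × 10^-13 m
Final wavelength: λ₂ = h/(mv₂) = 3.23 × 10^-13 m

Since λ ∝ 1/v, when velocity increases by a factor of 2, the wavelength decreases by a factor of 2.

λ₂/λ₁ = v₁/v₂ = 1/2

The wavelength decreases by a factor of 2.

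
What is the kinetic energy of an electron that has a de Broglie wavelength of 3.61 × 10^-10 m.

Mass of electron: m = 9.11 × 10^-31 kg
1.85 × 10^-18 J (or 11.5 eV)

From λ = h/√(2mKE), we solve for KE:

λ² = h²/(2mKE)
KE = h²/(2mλ²)
KE = (6.626 × 10^-34 J·s)² / (2 × 9.11 × 10^-31 kg × (3.61 × 10^-10 m)²)
KE = 1.85 × 10^-18 J
KE = 11.5 eV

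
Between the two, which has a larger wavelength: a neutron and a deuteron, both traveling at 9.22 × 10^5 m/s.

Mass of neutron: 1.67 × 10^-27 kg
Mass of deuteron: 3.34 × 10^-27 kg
The neutron has the longer wavelength.

Using λ = h/(mv), since both particles have the same velocity, the wavelength depends only on mass.

For neutron: λ₁ = h/(m₁v) = 4.30 × 10^-13 m
For deuteron: λ₂ = h/(m₂v) = 2.15 × 10^-13 m

Since λ ∝ 1/m at constant velocity, the lighter particle has the longer wavelength.

The neutron has the longer de Broglie wavelength.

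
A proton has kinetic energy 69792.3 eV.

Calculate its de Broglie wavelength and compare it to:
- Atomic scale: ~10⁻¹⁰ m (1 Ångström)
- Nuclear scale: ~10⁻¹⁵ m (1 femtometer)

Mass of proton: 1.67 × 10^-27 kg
λ = 1.08 × 10^-13 m, which is between nuclear and atomic scales.

Using λ = h/√(2mKE):

KE = 69792.3 eV = 1.118 × 10^-14 J

λ = h/√(2mKE)
λ = (6.626 × 10^-34 J·s) / √(2 × 1.67 × 10^-27 kg × 1.118 × 10^-14 J)
λ = 1.08 × 10^-13 m

Comparison:
- Atomic scale (10⁻¹⁰ m): λ is 0.0011× this size
- Nuclear scale (10⁻¹⁵ m): λ is 1.1e+02× this size

The wavelength is between nuclear and atomic scales.

This wavelength is appropriate for probing atomic structure but too large for nuclear physics experiments.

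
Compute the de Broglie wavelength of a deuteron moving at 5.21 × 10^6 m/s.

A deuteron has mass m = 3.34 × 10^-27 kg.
3.81 × 10^-14 m

Using the de Broglie relation λ = h/(mv):

λ = h/(mv)
λ = (6.626 × 10^-34 J·s) / (3.34 × 10^-27 kg × 5.21 × 10^6 m/s)
λ = 3.81 × 10^-14 m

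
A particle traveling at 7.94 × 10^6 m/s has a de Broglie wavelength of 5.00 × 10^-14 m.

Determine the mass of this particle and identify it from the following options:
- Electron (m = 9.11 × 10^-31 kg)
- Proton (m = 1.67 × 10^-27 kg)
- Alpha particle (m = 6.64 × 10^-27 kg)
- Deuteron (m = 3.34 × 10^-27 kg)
The particle is a proton.

From λ = h/(mv), solve for mass:

m = h/(λv)
m = (6.626 × 10^-34 J·s) / (5.00 × 10^-14 m × 7.94 × 10^6 m/s)
m = 1.67 × 10^-27 kg

Comparing with the listed masses, this is closest to a proton.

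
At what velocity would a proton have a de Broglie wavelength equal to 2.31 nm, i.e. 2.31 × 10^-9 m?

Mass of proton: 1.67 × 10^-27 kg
1.72 × 10^2 m/s

From λ = h/(mv), solve for v:

v = h/(mλ)
v = (6.626 × 10^-34 J·s) / (1.67 × 10^-27 kg × 2.31 × 10^-9 m)
v = 1.72 × 10^2 m/s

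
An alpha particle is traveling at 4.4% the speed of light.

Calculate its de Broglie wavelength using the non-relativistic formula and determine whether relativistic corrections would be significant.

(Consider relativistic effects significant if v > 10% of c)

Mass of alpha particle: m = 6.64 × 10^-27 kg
No, relativistic corrections are not needed.

Using the non-relativistic de Broglie formula λ = h/(mv):

v = 4.4% × c = 1.319 × 10^7 m/s

λ = h/(mv)
λ = (6.626 × 10^-34 J·s) / (6.64 × 10^-27 kg × 1.319 × 10^7 m/s)
λ = 7.57 × 10^-15 m

Since v = 4.4% of c < 10% of c, relativistic corrections are NOT significant and this non-relativistic result is a good approximation.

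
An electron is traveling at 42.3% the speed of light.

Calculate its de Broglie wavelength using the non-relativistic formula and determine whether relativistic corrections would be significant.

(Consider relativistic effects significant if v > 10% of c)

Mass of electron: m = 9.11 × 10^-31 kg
Yes, relativistic corrections are needed.

Using the non-relativistic de Broglie formula λ = h/(mv):

v = 42.3% × c = 1.268 × 10^8 m/s

λ = h/(mv)
λ = (6.626 × 10^-34 J·s) / (9.11 × 10^-31 kg × 1.268 × 10^8 m/s)
λ = 5.74 × 10^-12 m

Since v = 42.3% of c > 10% of c, relativistic corrections ARE significant and the actual wavelength would differ from this non-relativistic estimate.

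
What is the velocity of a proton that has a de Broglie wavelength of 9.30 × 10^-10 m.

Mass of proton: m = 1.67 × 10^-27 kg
4.27 × 10^2 m/s

From the de Broglie relation λ = h/(mv), we solve for v:

v = h/(mλ)
v = (6.626 × 10^-34 J·s) / (1.67 × 10^-27 kg × 9.30 × 10^-10 m)
v = 4.27 × 10^2 m/s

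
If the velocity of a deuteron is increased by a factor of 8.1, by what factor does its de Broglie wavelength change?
The wavelength decreases by a factor of 8.1.

From λ = h/(mv), the wavelength is inversely proportional to velocity:

λ ∝ 1/v

If v → 8.1v, then λ → λ/8.1

When velocity is increased by a factor of 8.1, the wavelength decreases by a factor of 8.1.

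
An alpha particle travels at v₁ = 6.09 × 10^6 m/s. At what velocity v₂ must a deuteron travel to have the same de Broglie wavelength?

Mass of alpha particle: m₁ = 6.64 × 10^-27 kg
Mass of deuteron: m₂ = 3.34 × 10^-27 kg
v₂ = 1.21 × 10^7 m/s

For equal de Broglie wavelengths: λ₁ = λ₂

h/(m₁v₁) = h/(m₂v₂)
m₁v₁ = m₂v₂
v₂ = v₁ · (m₁/m₂)

v₂ = 6.09 × 10^6 m/s × (6.64 × 10^-27 kg / 3.34 × 10^-27 kg)
v₂ = 1.21 × 10^7 m/s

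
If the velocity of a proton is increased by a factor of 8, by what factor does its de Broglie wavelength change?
The wavelength decreases by a factor of 8.

From λ = h/(mv), the wavelength is inversely proportional to velocity:

λ ∝ 1/v

If v → 8v, then λ → λ/8

When velocity is increased by a factor of 8, the wavelength decreases by a factor of 8.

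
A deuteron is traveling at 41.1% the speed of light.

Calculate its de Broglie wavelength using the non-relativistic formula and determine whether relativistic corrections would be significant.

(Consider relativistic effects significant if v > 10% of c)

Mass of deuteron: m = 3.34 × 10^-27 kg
Yes, relativistic corrections are needed.

Using the non-relativistic de Broglie formula λ = h/(mv):

v = 41.1% × c = 1.232 × 10^8 m/s

λ = h/(mv)
λ = (6.626 × 10^-34 J·s) / (3.34 × 10^-27 kg × 1.232 × 10^8 m/s)
λ = 1.61 × 10^-15 m

Since v = 41.1% of c > 10% of c, relativistic corrections ARE significant and the actual wavelength would differ from this non-relativistic estimate.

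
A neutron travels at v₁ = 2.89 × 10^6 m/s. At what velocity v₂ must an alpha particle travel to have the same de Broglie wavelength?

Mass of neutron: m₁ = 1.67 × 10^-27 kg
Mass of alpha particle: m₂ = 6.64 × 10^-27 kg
v₂ = 7.27 × 10^5 m/s

For equal de Broglie wavelengths: λ₁ = λ₂

h/(m₁v₁) = h/(m₂v₂)
m₁v₁ = m₂v₂
v₂ = v₁ · (m₁/m₂)

v₂ = 2.89 × 10^6 m/s × (1.67 × 10^-27 kg / 6.64 × 10^-27 kg)
v₂ = 7.27 × 10^5 m/s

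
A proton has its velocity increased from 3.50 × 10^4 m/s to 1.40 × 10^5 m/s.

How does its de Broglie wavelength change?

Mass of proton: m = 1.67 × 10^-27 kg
The wavelength decreases by a factor of 4.

Using λ = h/(mv):

Initial wavelength: λ₁ = h/(mv₁) = 1.13 × 10^-11 m
Final wavelength: λ₂ = h/(mv₂) = 2.83 × 10^-12 m

Since λ ∝ 1/v, when velocity increases by a factor of 4, the wavelength decreases by a factor of 4.

λ₂/λ₁ = v₁/v₂ = 1/4

The wavelength decreases by a factor of 4.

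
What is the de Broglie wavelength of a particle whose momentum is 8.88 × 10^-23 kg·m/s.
7.46 × 10^-12 m

Using the de Broglie relation λ = h/p:

λ = h/p
λ = (6.626 × 10^-34 J·s) / (8.88 × 10^-23 kg·m/s)
λ = 7.46 × 10^-12 m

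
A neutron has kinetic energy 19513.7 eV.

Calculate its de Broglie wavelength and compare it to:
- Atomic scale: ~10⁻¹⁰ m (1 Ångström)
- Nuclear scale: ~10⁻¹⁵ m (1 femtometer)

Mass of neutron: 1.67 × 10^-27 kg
λ = 2.05 × 10^-13 m, which is between nuclear and atomic scales.

Using λ = h/√(2mKE):

KE = 19513.7 eV = 3.126 × 10^-15 J

λ = h/√(2mKE)
λ = (6.626 × 10^-34 J·s) / √(2 × 1.67 × 10^-27 kg × 3.126 × 10^-15 J)
λ = 2.05 × 10^-13 m

Comparison:
- Atomic scale (10⁻¹⁰ m): λ is 0.0021× this size
- Nuclear scale (10⁻¹⁵ m): λ is 2.1e+02× this size

The wavelength is between nuclear and atomic scales.

This wavelength is appropriate for probing atomic structure but too large for nuclear physics experiments.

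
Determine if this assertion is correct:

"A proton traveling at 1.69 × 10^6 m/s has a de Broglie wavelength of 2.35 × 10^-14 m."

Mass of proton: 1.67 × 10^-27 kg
False

The claim is incorrect.

Using λ = h/(mv):
λ = (6.626 × 10^-34 J·s) / (1.67 × 10^-27 kg × 1.69 × 10^6 m/s)
λ = 2.35 × 10^-13 m

The actual wavelength differs from the claimed 2.35 × 10^-14 m.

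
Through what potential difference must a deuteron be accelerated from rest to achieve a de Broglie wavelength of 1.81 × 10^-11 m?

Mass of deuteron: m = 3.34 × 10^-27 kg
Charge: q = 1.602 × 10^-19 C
1.25 V

From λ = h/√(2mqV), we solve for V:

λ² = h²/(2mqV)
V = h²/(2mqλ²)
V = (6.626 × 10^-34 J·s)² / (2 × 3.34 × 10^-27 kg × 1.602 × 10^-19 C × (1.81 × 10^-11 m)²)
V = 1.25 V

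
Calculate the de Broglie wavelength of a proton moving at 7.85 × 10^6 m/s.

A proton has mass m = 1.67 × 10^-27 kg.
5.05 × 10^-14 m

Using the de Broglie relation λ = h/(mv):

λ = h/(mv)
λ = (6.626 × 10^-34 J·s) / (1.67 × 10^-27 kg × 7.85 × 10^6 m/s)
λ = 5.05 × 10^-14 m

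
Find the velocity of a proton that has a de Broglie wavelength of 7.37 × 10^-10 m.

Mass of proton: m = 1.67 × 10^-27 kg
5.38 × 10^2 m/s

From the de Broglie relation λ = h/(mv), we solve for v:

v = h/(mλ)
v = (6.626 × 10^-34 J·s) / (1.67 × 10^-27 kg × 7.37 × 10^-10 m)
v = 5.38 × 10^2 m/s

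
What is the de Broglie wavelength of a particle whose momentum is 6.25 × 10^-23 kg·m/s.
1.06 × 10^-11 m

Using the de Broglie relation λ = h/p:

λ = h/p
λ = (6.626 × 10^-34 J·s) / (6.25 × 10^-23 kg·m/s)
λ = 1.06 × 10^-11 m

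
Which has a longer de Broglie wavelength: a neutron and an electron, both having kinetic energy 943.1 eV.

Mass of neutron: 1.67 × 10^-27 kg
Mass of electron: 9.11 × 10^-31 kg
The electron has the longer wavelength.

Using λ = h/√(2mKE):

For neutron: λ₁ = h/√(2m₁KE) = 9.33 × 10^-13 m
For electron: λ₂ = h/√(2m₂KE) = 3.99 × 10^-11 m

Since λ ∝ 1/√m at constant kinetic energy, the lighter particle has the longer wavelength.

The electron has the longer de Broglie wavelength.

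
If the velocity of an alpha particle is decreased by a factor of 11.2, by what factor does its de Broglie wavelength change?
The wavelength increases by a factor of 11.2.

From λ = h/(mv), the wavelength is inversely proportional to velocity:

λ ∝ 1/v

If v → v/11.2, then λ → 11.2λ

When velocity is decreased by a factor of 11.2, the wavelength increases by a factor of 11.2.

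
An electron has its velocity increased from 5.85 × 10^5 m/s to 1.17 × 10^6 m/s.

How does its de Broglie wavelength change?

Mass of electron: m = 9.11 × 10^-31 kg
The wavelength decreases by a factor of 2.

Using λ = h/(mv):

Initial wavelength: λ₁ = h/(mv₁) = 1.24 × 10^-9 m
Final wavelength: λ₂ = h/(mv₂) = 6.22 × 10^-10 m

Since λ ∝ 1/v, when velocity increases by a factor of 2, the wavelength decreases by a factor of 2.

λ₂/λ₁ = v₁/v₂ = 1/2

The wavelength decreases by a factor of 2.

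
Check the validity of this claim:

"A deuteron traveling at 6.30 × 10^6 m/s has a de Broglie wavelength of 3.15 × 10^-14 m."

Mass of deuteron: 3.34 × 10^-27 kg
True

The claim is correct.

Using λ = h/(mv):
λ = (6.626 × 10^-34 J·s) / (3.34 × 10^-27 kg × 6.30 × 10^6 m/s)
λ = 3.15 × 10^-14 m

This matches the claimed value.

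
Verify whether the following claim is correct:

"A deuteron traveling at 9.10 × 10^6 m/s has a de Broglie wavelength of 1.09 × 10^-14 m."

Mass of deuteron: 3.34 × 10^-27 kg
False

The claim is incorrect.

Using λ = h/(mv):
λ = (6.626 × 10^-34 J·s) / (3.34 × 10^-27 kg × 9.10 × 10^6 m/s)
λ = 2.18 × 10^-14 m

The actual wavelength differs from the claimed 1.09 × 10^-14 m.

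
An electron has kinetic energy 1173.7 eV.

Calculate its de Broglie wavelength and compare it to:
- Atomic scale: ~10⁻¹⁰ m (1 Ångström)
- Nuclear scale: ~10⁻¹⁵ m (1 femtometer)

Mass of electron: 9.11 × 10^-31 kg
λ = 3.58 × 10^-11 m, which is between nuclear and atomic scales.

Using λ = h/√(2mKE):

KE = 1173.7 eV = 1.880 × 10^-16 J

λ = h/√(2mKE)
λ = (6.626 × 10^-34 J·s) / √(2 × 9.11 × 10^-31 kg × 1.880 × 10^-16 J)
λ = 3.58 × 10^-11 m

Comparison:
- Atomic scale (10⁻¹⁰ m): λ is 0.36× this size
- Nuclear scale (10⁻¹⁵ m): λ is 3.6e+04× this size

The wavelength is between nuclear and atomic scales.

This wavelength is appropriate for probing atomic structure but too large for nuclear physics experiments.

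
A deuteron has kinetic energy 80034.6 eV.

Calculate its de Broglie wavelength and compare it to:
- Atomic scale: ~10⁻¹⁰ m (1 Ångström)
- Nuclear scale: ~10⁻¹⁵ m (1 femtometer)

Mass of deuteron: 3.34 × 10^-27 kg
λ = 7.16 × 10^-14 m, which is between nuclear and atomic scales.

Using λ = h/√(2mKE):

KE = 80034.6 eV = 1.282 × 10^-14 J

λ = h/√(2mKE)
λ = (6.626 × 10^-34 J·s) / √(2 × 3.34 × 10^-27 kg × 1.282 × 10^-14 J)
λ = 7.16 × 10^-14 m

Comparison:
- Atomic scale (10⁻¹⁰ m): λ is 0.00072× this size
- Nuclear scale (10⁻¹⁵ m): λ is 72× this size

The wavelength is between nuclear and atomic scales.

This wavelength is appropriate for probing atomic structure but too large for nuclear physics experiments.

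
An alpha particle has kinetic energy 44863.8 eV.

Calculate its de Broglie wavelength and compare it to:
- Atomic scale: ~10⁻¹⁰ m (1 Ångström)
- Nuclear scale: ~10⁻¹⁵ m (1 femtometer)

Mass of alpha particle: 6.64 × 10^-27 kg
λ = 6.78 × 10^-14 m, which is between nuclear and atomic scales.

Using λ = h/√(2mKE):

KE = 44863.8 eV = 7.188 × 10^-15 J

λ = h/√(2mKE)
λ = (6.626 × 10^-34 J·s) / √(2 × 6.64 × 10^-27 kg × 7.188 × 10^-15 J)
λ = 6.78 × 10^-14 m

Comparison:
- Atomic scale (10⁻¹⁰ m): λ is 0.00068× this size
- Nuclear scale (10⁻¹⁵ m): λ is 68× this size

The wavelength is between nuclear and atomic scales.

This wavelength is appropriate for probing atomic structure but too large for nuclear physics experiments.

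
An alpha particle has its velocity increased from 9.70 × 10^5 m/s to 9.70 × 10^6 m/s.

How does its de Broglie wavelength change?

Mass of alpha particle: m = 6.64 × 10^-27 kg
The wavelength decreases by a factor of 10.

Using λ = h/(mv):

Initial wavelength: λ₁ = h/(mv₁) = 1.03 × 10^-13 m
Final wavelength: λ₂ = h/(mv₂) = 1.03 × 10^-14 m

Since λ ∝ 1/v, when velocity increases by a factor of 10, the wavelength decreases by a factor of 10.

λ₂/λ₁ = v₁/v₂ = 1/10

The wavelength decreases by a factor of 10.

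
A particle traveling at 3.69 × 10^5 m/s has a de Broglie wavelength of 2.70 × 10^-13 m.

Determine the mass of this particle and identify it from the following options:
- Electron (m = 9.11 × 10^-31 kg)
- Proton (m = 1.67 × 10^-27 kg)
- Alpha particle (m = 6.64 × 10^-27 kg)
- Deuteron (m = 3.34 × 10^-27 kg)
The particle is an alpha particle.

From λ = h/(mv), solve for mass:

m = h/(λv)
m = (6.626 × 10^-34 J·s) / (2.70 × 10^-13 m × 3.69 × 10^5 m/s)
m = 6.65 × 10^-27 kg

Comparing with the listed masses, this is closest to an alpha particle.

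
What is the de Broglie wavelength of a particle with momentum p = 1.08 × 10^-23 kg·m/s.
6.14 × 10^-11 m

Using the de Broglie relation λ = h/p:

λ = h/p
λ = (6.626 × 10^-34 J·s) / (1.08 × 10^-23 kg·m/s)
λ = 6.14 × 10^-11 m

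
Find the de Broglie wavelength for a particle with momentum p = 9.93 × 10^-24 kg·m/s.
6.67 × 10^-11 m

Using the de Broglie relation λ = h/p:

λ = h/p
λ = (6.626 × 10^-34 J·s) / (9.93 × 10^-24 kg·m/s)
λ = 6.67 × 10^-11 m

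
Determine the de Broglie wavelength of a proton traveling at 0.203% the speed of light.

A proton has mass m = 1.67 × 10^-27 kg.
6.52 × 10^-13 m

Using the de Broglie relation λ = h/(mv):

v = 0.203% × c = 6.086 × 10^5 m/s

λ = h/(mv)
λ = (6.626 × 10^-34 J·s) / (1.67 × 10^-27 kg × 6.086 × 10^5 m/s)
λ = 6.52 × 10^-13 m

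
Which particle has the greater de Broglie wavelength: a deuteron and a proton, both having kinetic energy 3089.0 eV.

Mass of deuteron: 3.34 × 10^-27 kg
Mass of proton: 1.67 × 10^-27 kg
The proton has the longer wavelength.

Using λ = h/√(2mKE):

For deuteron: λ₁ = h/√(2m₁KE) = 3.64 × 10^-13 m
For proton: λ₂ = h/√(2m₂KE) = 5.15 × 10^-13 m

Since λ ∝ 1/√m at constant kinetic energy, the lighter particle has the longer wavelength.

The proton has the longer de Broglie wavelength.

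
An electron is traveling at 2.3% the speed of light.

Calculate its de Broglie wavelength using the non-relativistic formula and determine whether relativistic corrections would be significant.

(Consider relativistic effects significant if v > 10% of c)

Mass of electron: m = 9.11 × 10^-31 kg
No, relativistic corrections are not needed.

Using the non-relativistic de Broglie formula λ = h/(mv):

v = 2.3% × c = 6.895 × 10^6 m/s

λ = h/(mv)
λ = (6.626 × 10^-34 J·s) / (9.11 × 10^-31 kg × 6.895 × 10^6 m/s)
λ = 1.05 × 10^-10 m

Since v = 2.3% of c < 10% of c, relativistic corrections are NOT significant and this non-relativistic result is a good approximation.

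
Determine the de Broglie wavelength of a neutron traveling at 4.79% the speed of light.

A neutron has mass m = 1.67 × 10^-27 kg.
2.76 × 10^-14 m

Using the de Broglie relation λ = h/(mv):

v = 4.79% × c = 1.436 × 10^7 m/s

λ = h/(mv)
λ = (6.626 × 10^-34 J·s) / (1.67 × 10^-27 kg × 1.436 × 10^7 m/s)
λ = 2.76 × 10^-14 m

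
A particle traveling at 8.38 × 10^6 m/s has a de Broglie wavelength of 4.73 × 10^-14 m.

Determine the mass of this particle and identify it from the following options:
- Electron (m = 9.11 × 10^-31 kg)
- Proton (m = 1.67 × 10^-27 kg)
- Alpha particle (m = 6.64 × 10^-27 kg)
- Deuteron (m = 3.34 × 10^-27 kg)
The particle is a proton.

From λ = h/(mv), solve for mass:

m = h/(λv)
m = (6.626 × 10^-34 J·s) / (4.73 × 10^-14 m × 8.38 × 10^6 m/s)
m = 1.67 × 10^-27 kg

Comparing with the listed masses, this is closest to a proton.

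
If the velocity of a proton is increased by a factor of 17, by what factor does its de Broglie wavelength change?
The wavelength decreases by a factor of 17.

From λ = h/(mv), the wavelength is inversely proportional to velocity:

λ ∝ 1/v

If v → 17v, then λ → λ/17

When velocity is increased by a factor of 17, the wavelength decreases by a factor of 17.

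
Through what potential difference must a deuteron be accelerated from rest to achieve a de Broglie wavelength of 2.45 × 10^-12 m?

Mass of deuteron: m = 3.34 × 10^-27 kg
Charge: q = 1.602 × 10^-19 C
68.3 V

From λ = h/√(2mqV), we solve for V:

λ² = h²/(2mqV)
V = h²/(2mqλ²)
V = (6.626 × 10^-34 J·s)² / (2 × 3.34 × 10^-27 kg × 1.602 × 10^-19 C × (2.45 × 10^-12 m)²)
V = 68.3 V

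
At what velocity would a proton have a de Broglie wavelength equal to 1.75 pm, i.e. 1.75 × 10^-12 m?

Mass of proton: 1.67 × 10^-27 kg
2.27 × 10^5 m/s

From λ = h/(mv), solve for v:

v = h/(mλ)
v = (6.626 × 10^-34 J·s) / (1.67 × 10^-27 kg × 1.75 × 10^-12 m)
v = 2.27 × 10^5 m/s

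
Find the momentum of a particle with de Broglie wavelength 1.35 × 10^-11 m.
4.91 × 10^-23 kg·m/s

From the de Broglie relation λ = h/p, we solve for p:

p = h/λ
p = (6.626 × 10^-34 J·s) / (1.35 × 10^-11 m)
p = 4.91 × 10^-23 kg·m/s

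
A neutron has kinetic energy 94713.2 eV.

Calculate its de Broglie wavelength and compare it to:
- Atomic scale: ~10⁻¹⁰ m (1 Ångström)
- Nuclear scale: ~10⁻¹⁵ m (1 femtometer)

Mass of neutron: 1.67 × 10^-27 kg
λ = 9.31 × 10^-14 m, which is between nuclear and atomic scales.

Using λ = h/√(2mKE):

KE = 94713.2 eV = 1.517 × 10^-14 J

λ = h/√(2mKE)
λ = (6.626 × 10^-34 J·s) / √(2 × 1.67 × 10^-27 kg × 1.517 × 10^-14 J)
λ = 9.31 × 10^-14 m

Comparison:
- Atomic scale (10⁻¹⁰ m): λ is 0.00093× this size
- Nuclear scale (10⁻¹⁵ m): λ is 93× this size

The wavelength is between nuclear and atomic scales.

This wavelength is appropriate for probing atomic structure but too large for nuclear physics experiments.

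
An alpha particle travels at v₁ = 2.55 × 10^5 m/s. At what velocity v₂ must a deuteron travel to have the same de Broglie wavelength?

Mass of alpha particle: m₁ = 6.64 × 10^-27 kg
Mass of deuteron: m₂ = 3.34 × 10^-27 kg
v₂ = 5.07 × 10^5 m/s

For equal de Broglie wavelengths: λ₁ = λ₂

h/(m₁v₁) = h/(m₂v₂)
m₁v₁ = m₂v₂
v₂ = v₁ · (m₁/m₂)

v₂ = 2.55 × 10^5 m/s × (6.64 × 10^-27 kg / 3.34 × 10^-27 kg)
v₂ = 5.07 × 10^5 m/s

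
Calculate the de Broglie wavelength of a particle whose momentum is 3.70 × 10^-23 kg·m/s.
1.79 × 10^-11 m

Using the de Broglie relation λ = h/p:

λ = h/p
λ = (6.626 × 10^-34 J·s) / (3.70 × 10^-23 kg·m/s)
λ = 1.79 × 10^-11 m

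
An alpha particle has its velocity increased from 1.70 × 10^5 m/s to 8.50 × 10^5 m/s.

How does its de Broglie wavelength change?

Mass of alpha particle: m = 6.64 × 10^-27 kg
The wavelength decreases by a factor of 5.

Using λ = h/(mv):

Initial wavelength: λ₁ = h/(mv₁) = 5.87 × 10^-13 m
Final wavelength: λ₂ = h/(mv₂) = 1.17 × 10^-13 m

Since λ ∝ 1/v, when velocity increases by a factor of 5, the wavelength decreases by a factor of 5.

λ₂/λ₁ = v₁/v₂ = 1/5

The wavelength decreases by a factor of 5.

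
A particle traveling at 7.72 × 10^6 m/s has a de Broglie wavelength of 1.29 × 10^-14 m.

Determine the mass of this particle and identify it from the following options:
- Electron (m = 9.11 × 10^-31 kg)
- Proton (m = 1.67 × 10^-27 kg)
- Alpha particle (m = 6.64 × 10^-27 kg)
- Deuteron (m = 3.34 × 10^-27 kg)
The particle is an alpha particle.

From λ = h/(mv), solve for mass:

m = h/(λv)
m = (6.626 × 10^-34 J·s) / (1.29 × 10^-14 m × 7.72 × 10^6 m/s)
m = 6.65 × 10^-27 kg

Comparing with the listed masses, this is closest to an alpha particle.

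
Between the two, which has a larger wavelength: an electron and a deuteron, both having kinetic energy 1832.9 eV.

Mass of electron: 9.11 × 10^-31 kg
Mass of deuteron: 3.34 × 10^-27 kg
The electron has the longer wavelength.

Using λ = h/√(2mKE):

For electron: λ₁ = h/√(2m₁KE) = 2.86 × 10^-11 m
For deuteron: λ₂ = h/√(2m₂KE) = 4.73 × 10^-13 m

Since λ ∝ 1/√m at constant kinetic energy, the lighter particle has the longer wavelength.

The electron has the longer de Broglie wavelength.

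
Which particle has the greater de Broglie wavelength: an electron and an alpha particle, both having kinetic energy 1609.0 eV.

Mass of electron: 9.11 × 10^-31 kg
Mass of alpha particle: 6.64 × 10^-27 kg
The electron has the longer wavelength.

Using λ = h/√(2mKE):

For electron: λ₁ = h/√(2m₁KE) = 3.06 × 10^-11 m
For alpha particle: λ₂ = h/√(2m₂KE) = 3.58 × 10^-13 m

Since λ ∝ 1/√m at constant kinetic energy, the lighter particle has the longer wavelength.

The electron has the longer de Broglie wavelength.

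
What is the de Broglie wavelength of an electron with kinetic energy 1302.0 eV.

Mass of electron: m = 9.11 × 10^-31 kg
3.40 × 10^-11 m

Using λ = h/√(2mKE):

First convert KE to Joules: KE = 1302.0 eV = 2.086 × 10^-16 J

λ = h/√(2mKE)
λ = (6.626 × 10^-34 J·s) / √(2 × 9.11 × 10^-31 kg × 2.086 × 10^-16 J)
λ = 3.40 × 10^-11 m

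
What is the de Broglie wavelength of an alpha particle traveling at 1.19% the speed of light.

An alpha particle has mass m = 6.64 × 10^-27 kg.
2.80 × 10^-14 m

Using the de Broglie relation λ = h/(mv):

v = 1.19% × c = 3.568 × 10^6 m/s

λ = h/(mv)
λ = (6.626 × 10^-34 J·s) / (6.64 × 10^-27 kg × 3.568 × 10^6 m/s)
λ = 2.80 × 10^-14 m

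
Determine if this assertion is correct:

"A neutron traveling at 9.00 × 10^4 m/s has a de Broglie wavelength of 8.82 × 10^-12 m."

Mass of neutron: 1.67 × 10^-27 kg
False

The claim is incorrect.

Using λ = h/(mv):
λ = (6.626 × 10^-34 J·s) / (1.67 × 10^-27 kg × 9.00 × 10^4 m/s)
λ = 4.41 × 10^-12 m

The actual wavelength differs from the claimed 8.82 × 10^-12 m.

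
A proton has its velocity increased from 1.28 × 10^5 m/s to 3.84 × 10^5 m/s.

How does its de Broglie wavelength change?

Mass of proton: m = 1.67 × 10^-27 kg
The wavelength decreases by a factor of 3.

Using λ = h/(mv):

Initial wavelength: λ₁ = h/(mv₁) = 3.10 × 10^-12 m
Final wavelength: λ₂ = h/(mv₂) = 1.03 × 10^-12 m

Since λ ∝ 1/v, when velocity increases by a factor of 3, the wavelength decreases by a factor of 3.

λ₂/λ₁ = v₁/v₂ = 1/3

The wavelength decreases by a factor of 3.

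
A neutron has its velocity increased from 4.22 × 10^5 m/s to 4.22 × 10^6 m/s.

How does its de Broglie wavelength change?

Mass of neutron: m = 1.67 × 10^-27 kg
The wavelength decreases by a factor of 10.

Using λ = h/(mv):

Initial wavelength: λ₁ = h/(mv₁) = 9.40 × 10^-13 m
Final wavelength: λ₂ = h/(mv₂) = 9.40 × 10^-14 m

Since λ ∝ 1/v, when velocity increases by a factor of 10, the wavelength decreases by a factor of 10.

λ₂/λ₁ = v₁/v₂ = 1/10

The wavelength decreases by a factor of 10.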